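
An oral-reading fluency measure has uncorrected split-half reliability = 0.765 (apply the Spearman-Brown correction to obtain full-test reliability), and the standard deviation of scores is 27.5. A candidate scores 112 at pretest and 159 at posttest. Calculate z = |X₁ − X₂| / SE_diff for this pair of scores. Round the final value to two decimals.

Spearman-Brown: r = 2(0.765) / (1 + 0.765) = 1.530 / 1.765 ≈ 0.867
SEM = 27.500*√(1 − 0.867) ≈ 10.034
SE_diff = SEM * √2 ≈ 10.034 * 1.414 ≈ 14.191
z = |112 − 159| / 14.191 = 47 / 14.191 ≈ 3.312

3.31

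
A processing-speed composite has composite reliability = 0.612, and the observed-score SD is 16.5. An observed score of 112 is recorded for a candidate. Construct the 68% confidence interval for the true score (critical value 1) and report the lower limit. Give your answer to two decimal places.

101.72

The standard error of measurement is 16.500×√(1 − 0.612) ≃ 16.500×0.623 ≃ 10.278.
1 × SEM ≃ 10.278
Lower limit = 112 − 10.278 ≃ 101.722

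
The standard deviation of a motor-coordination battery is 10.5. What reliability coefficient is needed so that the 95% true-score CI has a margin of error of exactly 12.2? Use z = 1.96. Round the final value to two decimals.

SEM needed = half-width / z = 12.2/1.96 ≃ 6.224
r = 1 − (6.224/10.5)² ≃ 1 − 0.351 ≃ 0.649

0.65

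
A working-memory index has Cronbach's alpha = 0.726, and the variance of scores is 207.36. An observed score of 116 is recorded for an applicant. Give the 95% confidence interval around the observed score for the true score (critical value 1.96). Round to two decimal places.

[101.23, 130.77]

σ = 207.36^(1/2) = 14.400
The standard error of measurement is 14.400·√(1 − 0.726) ≈ 14.400·0.523 ≈ 7.538.
1.96 · SEM ≈ 14.774
Interval: (101.226, 130.774)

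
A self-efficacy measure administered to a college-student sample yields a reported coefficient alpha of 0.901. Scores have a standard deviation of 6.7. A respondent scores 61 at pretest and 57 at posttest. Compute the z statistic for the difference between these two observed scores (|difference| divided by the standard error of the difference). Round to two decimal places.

1.34

SEM = 6.700 * √(1 − 0.901) = 6.700 * √0.099 ≃ 6.700 * 0.315 ≃ 2.108
SE_diff = SEM * √2 ≃ 2.108 * 1.414 ≃ 2.981
z = 4 / 2.981 ≃ 1.342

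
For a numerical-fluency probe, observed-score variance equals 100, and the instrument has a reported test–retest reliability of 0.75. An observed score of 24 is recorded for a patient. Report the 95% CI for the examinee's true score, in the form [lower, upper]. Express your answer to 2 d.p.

[14.20, 33.80]

SD = √100 ≃ 10.000
SEM = 10.000 × √(1 − 0.750) = 10.000 × √0.250 ≃ 10.000 × 0.500 ≃ 5.000
1.96 × SEM ≃ 9.800
CI = 24 ± 9.800 → [14.200, 33.800]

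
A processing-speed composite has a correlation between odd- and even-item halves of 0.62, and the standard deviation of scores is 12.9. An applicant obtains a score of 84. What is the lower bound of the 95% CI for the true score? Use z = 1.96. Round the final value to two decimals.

Full-length reliability (Spearman-Brown) = 2(0.62)/(1+0.62) ≈ 0.7654
SEM = 12.9000 * √(1 − 0.7654) = 12.9000 * √0.2346 ≈ 12.9000 * 0.4843 ≈ 6.2478
1.96 * SEM ≈ 12.2456
Lower bound: 84 − 12.2456 = 71.7544

71.75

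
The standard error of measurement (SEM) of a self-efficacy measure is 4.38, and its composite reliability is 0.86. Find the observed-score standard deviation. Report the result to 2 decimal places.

σ = SEM·(1 − r)^(−1/2) ≈ 4.38·2.6726 ≈ 11.7060

11.71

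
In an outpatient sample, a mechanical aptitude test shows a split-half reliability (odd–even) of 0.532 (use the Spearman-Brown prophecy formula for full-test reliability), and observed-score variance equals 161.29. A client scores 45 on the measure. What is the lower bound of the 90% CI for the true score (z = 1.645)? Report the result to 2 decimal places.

33.45

SD = √161.29 = 12.700
r_full = 2·0.532 / (1 + 0.532) ≃ 0.695
SEM = 12.700 * √(1 − 0.695) = 12.700 * √0.305 ≃ 12.700 * 0.553 ≃ 7.019
Half-width = 1.645*7.019 ≃ 11.547
Lower limit = 45 − 11.547 ≃ 33.453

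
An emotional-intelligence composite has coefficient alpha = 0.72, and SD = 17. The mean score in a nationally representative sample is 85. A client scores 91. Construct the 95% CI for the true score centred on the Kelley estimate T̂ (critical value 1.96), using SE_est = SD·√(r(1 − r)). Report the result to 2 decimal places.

[74.36, 104.28]

T̂ = 0.720(91) + 0.280(85) ≃ 89.320
SE_est = SD * √(r(1 − r)) = 17.000 * √0.202 ≃ 17.000 * 0.449 ≃ 7.633
CI = 89.320 ± 1.96 * 7.633 → [74.359, 104.281]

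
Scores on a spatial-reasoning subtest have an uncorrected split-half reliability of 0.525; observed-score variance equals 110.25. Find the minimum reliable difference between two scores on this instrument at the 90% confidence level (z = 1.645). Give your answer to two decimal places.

SD = √110.25 = 10.50000
r_full = 2·0.525 / (1 + 0.525) ≈ 0.68852
SEM = 10.50000 × √(1 − 0.68852) = 10.50000 × √0.31148 ≈ 10.50000 × 0.55810 ≈ 5.86005
SE_diff = √2 × SEM ≈ 8.28736
Minimum reliable difference = 1.645 × SE_diff ≈ 1.645 × 8.28736 ≈ 13.63271

13.63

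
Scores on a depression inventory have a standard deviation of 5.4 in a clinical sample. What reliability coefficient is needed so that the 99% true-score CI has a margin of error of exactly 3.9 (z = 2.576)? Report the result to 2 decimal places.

0.92

SEM needed = half-width / z = 3.9/2.576 ≃ 1.5140
r = 1 − (SEM / SD)² = 1 − (1.5140 / 5.4)² ≃ 1 − 0.0786 ≃ 0.9214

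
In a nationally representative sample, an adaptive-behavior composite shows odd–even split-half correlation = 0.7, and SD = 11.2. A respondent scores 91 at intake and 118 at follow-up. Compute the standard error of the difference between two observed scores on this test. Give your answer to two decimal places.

Spearman-Brown: r = 2(0.7) / (1 + 0.7) = 1.400 / 1.700 ≃ 0.824
SEM = 11.200 · √(1 − 0.824) = 11.200 · √0.176 ≃ 11.200 · 0.420 ≃ 4.705
Standard error of the difference = 4.705·√2 ≃ 6.654

6.65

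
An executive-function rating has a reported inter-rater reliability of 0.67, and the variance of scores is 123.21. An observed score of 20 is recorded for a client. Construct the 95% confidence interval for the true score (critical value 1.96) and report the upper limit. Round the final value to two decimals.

SD = √123.21 = 11.10000
The standard error of measurement is 11.10000×√(1 − 0.67000) ≈ 11.10000×0.57446 ≈ 6.37646.
1.96 × SEM ≈ 12.49787
Upper limit = 20 + 12.49787 ≈ 32.49787

32.50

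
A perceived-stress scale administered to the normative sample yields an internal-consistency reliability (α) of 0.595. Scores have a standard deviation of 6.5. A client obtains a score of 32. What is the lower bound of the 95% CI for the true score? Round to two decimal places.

23.89

SEM = 6.500 · √(1 − 0.595) = 6.500 · √0.405 ≈ 6.500 · 0.636 ≈ 4.137
Margin = 1.96 · 4.137 ≈ 8.108
Lower bound: 32 − 8.108 = 23.892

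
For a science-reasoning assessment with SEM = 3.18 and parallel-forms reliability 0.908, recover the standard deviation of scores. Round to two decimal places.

SD = SEM / √(1 − r) = 3.18 / √0.092 ≈ 3.18 / 0.303 ≈ 10.484

10.48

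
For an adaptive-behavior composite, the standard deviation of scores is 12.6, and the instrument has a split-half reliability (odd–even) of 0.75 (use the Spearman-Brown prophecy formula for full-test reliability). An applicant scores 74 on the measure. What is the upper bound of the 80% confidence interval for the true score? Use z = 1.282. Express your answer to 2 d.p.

80.11

Spearman-Brown: r = 2(0.75) / (1 + 0.75) = 1.5000 / 1.7500 ≃ 0.8571
SEM = 12.6000 · √(1 − 0.8571) = 12.6000 · √0.1429 ≃ 12.6000 · 0.3780 ≃ 4.7624
1.282 · SEM ≃ 6.1053
Upper limit = 74 + 6.1053 ≃ 80.1053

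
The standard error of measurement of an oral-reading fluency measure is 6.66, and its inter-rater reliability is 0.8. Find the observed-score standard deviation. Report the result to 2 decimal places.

14.89

SD = 6.66 / √(1 − 0.8) ≈ 14.8922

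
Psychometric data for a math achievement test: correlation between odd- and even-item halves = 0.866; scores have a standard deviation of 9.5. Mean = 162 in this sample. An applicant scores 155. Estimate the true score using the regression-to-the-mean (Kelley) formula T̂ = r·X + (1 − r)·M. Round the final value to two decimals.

155.50

Full-length reliability (Spearman-Brown) = 2(0.866)/(1+0.866) ≈ 0.9282
T̂ = r·X + (1 − r)·M = 0.9282*155 + 0.0718*162 ≈ 143.8692 + 11.6334 ≈ 155.5027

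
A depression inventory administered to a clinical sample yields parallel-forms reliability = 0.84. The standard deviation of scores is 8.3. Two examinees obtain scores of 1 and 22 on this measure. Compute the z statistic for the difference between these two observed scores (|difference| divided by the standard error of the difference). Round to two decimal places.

SEM = 8.3000·√(1 − 0.8400) ≃ 3.3200
SE_diff = SEM · √2 ≃ 3.3200 · 1.4142 ≃ 4.6952
z = 21 / 4.6952 ≃ 4.4727

4.47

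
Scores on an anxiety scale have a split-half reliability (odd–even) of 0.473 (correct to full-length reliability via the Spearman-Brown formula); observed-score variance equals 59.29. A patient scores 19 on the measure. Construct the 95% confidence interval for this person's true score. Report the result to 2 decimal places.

[9.97, 28.03]

SD = √59.29 ≈ 7.700
Full-length reliability (Spearman-Brown) = 2(0.473)/(1+0.473) ≈ 0.642
The standard error of measurement is 7.700×√(1 − 0.642) ≈ 7.700×0.598 ≈ 4.606.
Margin = 1.96 × 4.606 ≈ 9.027
CI = 19 ± 9.027 → [9.973, 28.027]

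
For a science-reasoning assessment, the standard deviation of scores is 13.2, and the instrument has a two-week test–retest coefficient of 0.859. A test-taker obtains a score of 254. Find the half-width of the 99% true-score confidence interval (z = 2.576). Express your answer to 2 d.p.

SEM = 13.20000 * √(1 − 0.85900) = 13.20000 * √0.14100 ≈ 13.20000 * 0.37550 ≈ 4.95660
Margin = 2.576 * 4.95660 ≈ 12.76819

12.77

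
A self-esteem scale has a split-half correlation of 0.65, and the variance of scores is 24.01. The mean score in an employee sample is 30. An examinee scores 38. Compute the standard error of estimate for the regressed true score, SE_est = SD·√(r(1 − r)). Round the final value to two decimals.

σ = 24.01^(1/2) = 4.900
r_full = 2·0.65 / (1 + 0.65) ≈ 0.788
SE_est = 4.900*√(0.788*0.212) ≈ 2.003

2.00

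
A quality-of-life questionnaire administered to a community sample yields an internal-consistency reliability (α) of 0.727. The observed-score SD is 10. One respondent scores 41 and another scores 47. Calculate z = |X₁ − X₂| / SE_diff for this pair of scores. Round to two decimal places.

0.81

SEM = 10.000×√(1 − 0.727) ≈ 5.225
Standard error of the difference = 5.225·√2 ≈ 7.389
z = |41 − 47| / 7.389 = 6 / 7.389 ≈ 0.812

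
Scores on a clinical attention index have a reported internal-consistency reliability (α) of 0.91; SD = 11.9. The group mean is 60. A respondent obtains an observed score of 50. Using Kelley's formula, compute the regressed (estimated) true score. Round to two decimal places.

50.90

Estimated true score = 0.91000×50 + (1 − 0.91000)×60 ≈ 50.90000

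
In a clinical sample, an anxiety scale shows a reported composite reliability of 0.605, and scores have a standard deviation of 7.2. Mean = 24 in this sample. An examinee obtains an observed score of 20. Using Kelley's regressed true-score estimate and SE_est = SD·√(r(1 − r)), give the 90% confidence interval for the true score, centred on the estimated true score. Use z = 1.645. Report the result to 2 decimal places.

[15.79, 27.37]

T̂ = r·X + (1 − r)·M = 0.60500*20 + 0.39500*24 = 12.10000 + 9.48000 ≈ 21.58000
SE_est = 7.20000·√[r(1 − r)] ≈ 3.51972
90% CI: 21.58000 ± 5.78995 ≈ (15.79005, 27.36995)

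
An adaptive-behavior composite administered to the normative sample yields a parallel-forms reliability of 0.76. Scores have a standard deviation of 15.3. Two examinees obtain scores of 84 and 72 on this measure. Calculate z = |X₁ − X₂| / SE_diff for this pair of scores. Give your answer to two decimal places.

SEM = 15.300 × √(1 − 0.760) = 15.300 × √0.240 ≈ 15.300 × 0.490 ≈ 7.495
SE_diff = SEM × √2 ≈ 7.495 × 1.414 ≈ 10.600
z = |84 − 72| / 10.600 = 12 / 10.600 ≈ 1.132

1.13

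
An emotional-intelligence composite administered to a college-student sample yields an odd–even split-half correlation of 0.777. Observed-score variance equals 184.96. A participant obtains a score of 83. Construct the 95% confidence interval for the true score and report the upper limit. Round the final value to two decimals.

σ = 184.96^(1/2) = 13.6000
Spearman-Brown: r = 2(0.777) / (1 + 0.777) = 1.5540 / 1.7770 ≈ 0.8745
The standard error of measurement is 13.6000*√(1 − 0.8745) ≈ 13.6000*0.3542 ≈ 4.8178.
1.96 * SEM ≈ 9.4429
Upper limit = 83 + 9.4429 ≈ 92.4429

92.44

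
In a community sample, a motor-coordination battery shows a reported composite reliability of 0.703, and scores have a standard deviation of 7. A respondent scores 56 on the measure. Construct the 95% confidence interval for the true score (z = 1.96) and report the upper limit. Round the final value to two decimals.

SEM = 7.000·√(1 − 0.703) ≈ 3.815
1.96 · SEM ≈ 7.477
Upper bound: 56 + 7.477 = 63.477

63.48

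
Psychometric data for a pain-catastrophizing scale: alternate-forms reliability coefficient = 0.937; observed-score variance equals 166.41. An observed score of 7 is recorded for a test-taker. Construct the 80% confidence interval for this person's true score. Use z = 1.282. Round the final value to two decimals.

SD = √166.41 ≈ 12.9000
SEM = 12.9000*√(1 − 0.9370) ≈ 3.2379
1.282 * SEM ≈ 4.1510
Interval: (2.8490, 11.1510)

[2.85, 11.15]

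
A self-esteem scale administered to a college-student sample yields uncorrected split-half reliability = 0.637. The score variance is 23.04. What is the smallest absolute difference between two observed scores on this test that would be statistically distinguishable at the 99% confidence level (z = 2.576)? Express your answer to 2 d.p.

SD = √23.04 ≈ 4.8000
r_full = 2·0.637 / (1 + 0.637) ≈ 0.7783
SEM = 4.8000 * √(1 − 0.7783) = 4.8000 * √0.2217 ≈ 4.8000 * 0.4709 ≈ 2.2603
Standard error of the difference = 2.2603·√2 ≈ 3.1966
Minimum reliable difference = 2.576 * SE_diff ≈ 2.576 * 3.1966 ≈ 8.2344

8.23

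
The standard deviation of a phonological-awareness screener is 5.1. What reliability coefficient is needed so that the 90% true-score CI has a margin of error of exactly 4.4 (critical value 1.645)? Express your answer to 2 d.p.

Required SEM = 4.4 / 1.645 ≈ 2.67477
r = 1 − (SEM / SD)² = 1 − (2.67477 / 5.1)² ≈ 1 − 0.27506 ≈ 0.72494

0.72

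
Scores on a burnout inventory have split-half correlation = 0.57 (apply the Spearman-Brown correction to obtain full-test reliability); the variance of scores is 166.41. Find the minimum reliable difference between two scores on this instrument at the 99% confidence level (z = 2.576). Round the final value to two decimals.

σ = 166.41^(1/2) = 12.90000
Full-length reliability (Spearman-Brown) = 2(0.57)/(1+0.57) ≈ 0.72611
SEM = 12.90000 × √(1 − 0.72611) = 12.90000 × √0.27389 ≈ 12.90000 × 0.52334 ≈ 6.75109
Standard error of the difference = 6.75109·√2 ≈ 9.54749
Minimum reliable difference = 2.576 × SE_diff ≈ 2.576 × 9.54749 ≈ 24.59433

24.59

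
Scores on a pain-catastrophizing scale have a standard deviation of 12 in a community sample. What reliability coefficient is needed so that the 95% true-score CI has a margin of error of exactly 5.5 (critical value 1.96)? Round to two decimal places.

0.95

Required SEM = 5.5 / 1.96 ≈ 2.806
Required reliability = 1 − (SEM/SD)² = 1 − 0.055 ≈ 0.945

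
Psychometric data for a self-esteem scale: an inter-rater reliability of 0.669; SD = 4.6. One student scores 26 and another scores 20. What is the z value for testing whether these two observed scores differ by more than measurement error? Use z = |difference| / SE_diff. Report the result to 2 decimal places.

1.60

SEM = 4.6000×√(1 − 0.6690) ≈ 2.6465
Standard error of the difference = 2.6465·√2 ≈ 3.7427
z = |26 − 20| / 3.7427 = 6 / 3.7427 ≈ 1.6031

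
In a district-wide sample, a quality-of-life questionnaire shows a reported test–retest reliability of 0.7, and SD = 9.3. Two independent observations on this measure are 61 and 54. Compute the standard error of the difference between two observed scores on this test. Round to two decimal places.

SEM = 9.30000 × √(1 − 0.70000) = 9.30000 × √0.30000 ≈ 9.30000 × 0.54772 ≈ 5.09382
SE_diff = √2 × SEM ≈ 7.20375

7.20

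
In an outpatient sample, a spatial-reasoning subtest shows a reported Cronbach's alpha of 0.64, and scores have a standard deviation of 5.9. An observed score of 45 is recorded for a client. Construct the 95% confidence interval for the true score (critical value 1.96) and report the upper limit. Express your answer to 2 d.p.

51.94

SEM = 5.90000*√(1 − 0.64000) ≈ 3.54000
Half-width = 1.96*3.54000 ≈ 6.93840
Upper limit = 45 + 6.93840 ≈ 51.93840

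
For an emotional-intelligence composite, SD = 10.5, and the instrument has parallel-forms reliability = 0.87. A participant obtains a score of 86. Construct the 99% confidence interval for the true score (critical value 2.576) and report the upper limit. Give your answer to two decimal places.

95.75

SEM = 10.500 × √(1 − 0.870) = 10.500 × √0.130 ≈ 10.500 × 0.361 ≈ 3.786
Margin = 2.576 × 3.786 ≈ 9.752
Upper limit = 86 + 9.752 ≈ 95.752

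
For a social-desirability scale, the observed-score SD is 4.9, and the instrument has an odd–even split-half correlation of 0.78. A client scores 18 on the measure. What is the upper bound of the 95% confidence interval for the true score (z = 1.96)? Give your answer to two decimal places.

r_full = 2·0.78 / (1 + 0.78) ≃ 0.8764
The standard error of measurement is 4.9000·√(1 − 0.8764) ≃ 4.9000·0.3516 ≃ 1.7227.
Half-width = 1.96·1.7227 ≃ 3.3764
Upper bound: 18 + 3.3764 = 21.3764

21.38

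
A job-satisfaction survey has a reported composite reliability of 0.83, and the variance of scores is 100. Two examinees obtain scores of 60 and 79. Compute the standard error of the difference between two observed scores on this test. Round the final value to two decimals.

SD = √100 ≈ 10.00000
SEM = 10.00000*√(1 − 0.83000) ≈ 4.12311
SE_diff = SEM * √2 ≈ 4.12311 * 1.41421 ≈ 5.83095

5.83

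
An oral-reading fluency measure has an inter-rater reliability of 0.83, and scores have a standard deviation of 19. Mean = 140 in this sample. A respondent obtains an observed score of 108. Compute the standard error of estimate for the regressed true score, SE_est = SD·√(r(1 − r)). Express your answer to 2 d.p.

SE_est = 19.000·√[r(1 − r)] ≈ 7.137

7.14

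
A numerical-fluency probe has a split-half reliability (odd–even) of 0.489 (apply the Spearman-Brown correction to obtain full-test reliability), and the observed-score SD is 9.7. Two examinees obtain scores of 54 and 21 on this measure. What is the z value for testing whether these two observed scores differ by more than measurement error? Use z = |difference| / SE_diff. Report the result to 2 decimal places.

r_full = 2·0.489 / (1 + 0.489) ≃ 0.6568
SEM = 9.7000·√(1 − 0.6568) ≃ 5.6824
Standard error of the difference = 5.6824·√2 ≃ 8.0362
z = |54 − 21| / 8.0362 = 33 / 8.0362 ≃ 4.1064

4.11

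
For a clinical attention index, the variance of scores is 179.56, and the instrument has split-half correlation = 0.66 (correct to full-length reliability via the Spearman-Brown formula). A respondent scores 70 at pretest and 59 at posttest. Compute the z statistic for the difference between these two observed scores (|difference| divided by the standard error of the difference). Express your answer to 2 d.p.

SD = √179.56 ≈ 13.4000
r_full = 2·0.66 / (1 + 0.66) ≈ 0.7952
SEM = 13.4000*√(1 − 0.7952) ≈ 6.0644
SE_diff = SEM * √2 ≈ 6.0644 * 1.4142 ≈ 8.5764
z = |70 − 59| / 8.5764 = 11 / 8.5764 ≈ 1.2826

1.28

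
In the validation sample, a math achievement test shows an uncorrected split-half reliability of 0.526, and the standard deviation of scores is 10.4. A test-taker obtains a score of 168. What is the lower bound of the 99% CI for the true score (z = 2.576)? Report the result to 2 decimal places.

153.07

Full-length reliability (Spearman-Brown) = 2(0.526)/(1+0.526) ≃ 0.689
SEM = 10.400·√(1 − 0.689) ≃ 5.796
Margin = 2.576 · 5.796 ≃ 14.931
Lower bound: 168 − 14.931 = 153.069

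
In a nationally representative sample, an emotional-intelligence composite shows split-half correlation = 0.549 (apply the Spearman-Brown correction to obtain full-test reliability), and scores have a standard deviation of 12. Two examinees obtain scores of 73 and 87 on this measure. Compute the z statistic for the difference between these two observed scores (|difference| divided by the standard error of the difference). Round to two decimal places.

Spearman-Brown: r = 2(0.549) / (1 + 0.549) = 1.0980 / 1.5490 ≈ 0.7088
SEM = 12.0000·√(1 − 0.7088) ≈ 6.4751
Standard error of the difference = 6.4751·√2 ≈ 9.1571
z = 14 / 9.1571 ≈ 1.5289

1.53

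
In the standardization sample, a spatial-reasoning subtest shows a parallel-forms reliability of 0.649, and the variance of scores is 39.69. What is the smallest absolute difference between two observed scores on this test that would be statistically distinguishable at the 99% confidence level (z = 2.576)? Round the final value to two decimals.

13.60

SD = √39.69 ≈ 6.30000
SEM = 6.30000 * √(1 − 0.64900) = 6.30000 * √0.35100 ≈ 6.30000 * 0.59245 ≈ 3.73245
Standard error of the difference = 3.73245·√2 ≈ 5.27848
Smallest detectable difference = 2.576*5.27848 ≈ 13.59737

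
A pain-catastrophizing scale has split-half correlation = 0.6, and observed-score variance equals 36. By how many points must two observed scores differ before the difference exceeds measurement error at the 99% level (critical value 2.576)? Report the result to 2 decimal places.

σ = 36^(1/2) = 6.0000
Full-length reliability (Spearman-Brown) = 2(0.6)/(1+0.6) ≈ 0.7500
SEM = 6.0000·√(1 − 0.7500) ≈ 3.0000
SE_diff = SEM · √2 ≈ 3.0000 · 1.4142 ≈ 4.2426
Smallest detectable difference = 2.576·4.2426 ≈ 10.9290

10.93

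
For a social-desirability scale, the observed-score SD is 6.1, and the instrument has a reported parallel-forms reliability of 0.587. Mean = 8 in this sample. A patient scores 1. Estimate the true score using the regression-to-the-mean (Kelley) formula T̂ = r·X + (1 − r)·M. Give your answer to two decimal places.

3.89

Estimated true score = 0.5870·1 + (1 − 0.5870)·8 ≃ 3.8910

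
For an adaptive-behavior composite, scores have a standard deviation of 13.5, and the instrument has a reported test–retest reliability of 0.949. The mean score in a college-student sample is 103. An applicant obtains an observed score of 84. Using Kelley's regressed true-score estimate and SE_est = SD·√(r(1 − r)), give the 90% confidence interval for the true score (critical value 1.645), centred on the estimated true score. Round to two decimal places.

[80.08, 89.85]

T̂ = r·X + (1 − r)·M = 0.94900·84 + 0.05100·103 = 79.71600 + 5.25300 ≈ 84.96900
SE_est = SD · √(r(1 − r)) = 13.50000 · √0.04840 ≈ 13.50000 · 0.22000 ≈ 2.96997
CI = 84.96900 ± 1.645 · 2.96997 → [80.08340, 89.85460]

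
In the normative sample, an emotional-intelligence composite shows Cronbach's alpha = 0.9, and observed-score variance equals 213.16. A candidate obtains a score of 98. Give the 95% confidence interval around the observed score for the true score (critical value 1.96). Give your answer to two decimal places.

SD = √213.16 = 14.60000
SEM = 14.60000 × √(1 − 0.90000) = 14.60000 × √0.10000 ≈ 14.60000 × 0.31623 ≈ 4.61693
Margin = 1.96 × 4.61693 ≈ 9.04917
Interval: (88.95083, 107.04917)

[88.95, 107.05]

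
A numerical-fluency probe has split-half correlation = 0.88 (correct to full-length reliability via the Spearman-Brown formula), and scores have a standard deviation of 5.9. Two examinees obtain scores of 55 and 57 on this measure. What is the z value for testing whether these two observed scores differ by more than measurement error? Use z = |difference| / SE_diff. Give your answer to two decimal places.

r_full = 2·0.88 / (1 + 0.88) ≈ 0.93617
SEM = 5.90000×√(1 − 0.93617) ≈ 1.49061
SE_diff = SEM × √2 ≈ 1.49061 × 1.41421 ≈ 2.10804
z = 2 / 2.10804 ≈ 0.94875

0.95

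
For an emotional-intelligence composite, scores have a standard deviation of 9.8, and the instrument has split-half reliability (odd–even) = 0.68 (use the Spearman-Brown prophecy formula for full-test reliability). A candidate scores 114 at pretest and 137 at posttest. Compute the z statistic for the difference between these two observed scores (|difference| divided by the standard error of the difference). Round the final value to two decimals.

3.80

Spearman-Brown: r = 2(0.68) / (1 + 0.68) = 1.36000 / 1.68000 ≈ 0.80952
The standard error of measurement is 9.80000×√(1 − 0.80952) ≈ 9.80000×0.43644 ≈ 4.27707.
Standard error of the difference = 4.27707·√2 ≈ 6.04869
z = |114 − 137| / 6.04869 = 23 / 6.04869 ≈ 3.80248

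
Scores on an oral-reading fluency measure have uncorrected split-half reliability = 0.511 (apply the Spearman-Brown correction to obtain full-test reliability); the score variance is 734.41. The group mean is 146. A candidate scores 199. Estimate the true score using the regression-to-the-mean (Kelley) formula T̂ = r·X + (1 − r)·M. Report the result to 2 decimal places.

Spearman-Brown: r = 2(0.511) / (1 + 0.511) = 1.022 / 1.511 ≃ 0.676
T̂ = 0.676(199) + 0.324(146) ≃ 181.848

181.85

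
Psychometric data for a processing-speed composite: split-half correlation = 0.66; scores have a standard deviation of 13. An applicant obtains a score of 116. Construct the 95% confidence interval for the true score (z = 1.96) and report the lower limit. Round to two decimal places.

104.47

Spearman-Brown: r = 2(0.66) / (1 + 0.66) = 1.3200 / 1.6600 ≈ 0.7952
SEM = 13.0000 × √(1 − 0.7952) = 13.0000 × √0.2048 ≈ 13.0000 × 0.4526 ≈ 5.8834
Margin = 1.96 × 5.8834 ≈ 11.5315
Lower bound: 116 − 11.5315 = 104.4685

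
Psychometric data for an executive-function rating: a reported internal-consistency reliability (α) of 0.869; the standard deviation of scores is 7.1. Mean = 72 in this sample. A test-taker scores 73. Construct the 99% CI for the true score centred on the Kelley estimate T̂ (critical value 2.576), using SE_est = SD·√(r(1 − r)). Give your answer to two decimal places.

[66.70, 79.04]

T̂ = 0.869(73) + 0.131(72) ≈ 72.869
SE_est = 7.100·√[r(1 − r)] ≈ 2.396
99% CI: 72.869 ± 6.171 ≈ (66.698, 79.040)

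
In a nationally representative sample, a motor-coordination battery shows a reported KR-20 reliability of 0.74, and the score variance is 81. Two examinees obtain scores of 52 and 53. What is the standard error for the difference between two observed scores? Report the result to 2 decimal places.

6.49

SD = √81 = 9.000
SEM = 9.000 × √(1 − 0.740) = 9.000 × √0.260 ≃ 9.000 × 0.510 ≃ 4.589
SE_diff = SEM × √2 ≃ 4.589 × 1.414 ≃ 6.490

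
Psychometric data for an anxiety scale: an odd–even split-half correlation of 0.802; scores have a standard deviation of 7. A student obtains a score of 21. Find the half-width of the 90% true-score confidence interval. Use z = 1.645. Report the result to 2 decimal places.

3.82

Spearman-Brown: r = 2(0.802) / (1 + 0.802) = 1.60400 / 1.80200 ≈ 0.89012
SEM = 7.00000*√(1 − 0.89012) ≈ 2.32035
Margin = 1.645 * 2.32035 ≈ 3.81697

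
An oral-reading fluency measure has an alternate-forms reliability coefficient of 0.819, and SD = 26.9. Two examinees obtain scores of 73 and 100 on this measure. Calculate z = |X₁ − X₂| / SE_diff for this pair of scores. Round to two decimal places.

The standard error of measurement is 26.9000·√(1 − 0.8190) ≈ 26.9000·0.4254 ≈ 11.4444.
SE_diff = √2 · SEM ≈ 16.1848
z = |73 − 100| / 16.1848 = 27 / 16.1848 ≈ 1.6682

1.67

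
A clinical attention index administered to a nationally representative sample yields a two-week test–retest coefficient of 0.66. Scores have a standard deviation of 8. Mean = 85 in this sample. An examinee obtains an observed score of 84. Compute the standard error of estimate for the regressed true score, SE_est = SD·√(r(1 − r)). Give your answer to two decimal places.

SE_est = 8.000·√(0.660·0.340) ≈ 3.790

3.79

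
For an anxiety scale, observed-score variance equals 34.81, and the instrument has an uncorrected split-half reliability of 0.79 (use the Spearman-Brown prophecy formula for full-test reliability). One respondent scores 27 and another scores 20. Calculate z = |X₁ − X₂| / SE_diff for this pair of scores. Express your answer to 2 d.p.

2.45

SD = √34.81 ≃ 5.900
Spearman-Brown: r = 2(0.79) / (1 + 0.79) = 1.580 / 1.790 ≃ 0.883
SEM = 5.900·√(1 − 0.883) ≃ 2.021
Standard error of the difference = 2.021·√2 ≃ 2.858
z = |27 − 20| / 2.858 = 7 / 2.858 ≃ 2.449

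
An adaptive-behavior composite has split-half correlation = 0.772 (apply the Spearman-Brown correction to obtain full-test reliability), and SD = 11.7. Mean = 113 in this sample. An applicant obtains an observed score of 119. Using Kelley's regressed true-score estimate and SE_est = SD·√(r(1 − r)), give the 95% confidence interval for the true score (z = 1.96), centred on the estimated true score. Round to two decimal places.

[110.55, 125.91]

Spearman-Brown: r = 2(0.772) / (1 + 0.772) = 1.5440 / 1.7720 ≈ 0.8713
T̂ = r·X + (1 − r)·M = 0.8713*119 + 0.1287*113 ≈ 103.6885 + 14.5395 ≈ 118.2280
SE_est = 11.7000·√[r(1 − r)] ≈ 3.9175
95% CI: 118.2280 ± 7.6784 ≈ (110.5496, 125.9064)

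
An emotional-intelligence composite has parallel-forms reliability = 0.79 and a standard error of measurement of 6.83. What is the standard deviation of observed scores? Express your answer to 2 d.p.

14.90

SD = 6.83 / √(1 − 0.79) ≃ 14.904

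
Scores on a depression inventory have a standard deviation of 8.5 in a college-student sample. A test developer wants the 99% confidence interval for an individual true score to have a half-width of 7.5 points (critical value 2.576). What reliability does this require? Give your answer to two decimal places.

SEM needed = half-width / z = 7.5/2.576 ≃ 2.911
r = 1 − (2.911/8.5)² ≃ 1 − 0.117 ≃ 0.883

0.88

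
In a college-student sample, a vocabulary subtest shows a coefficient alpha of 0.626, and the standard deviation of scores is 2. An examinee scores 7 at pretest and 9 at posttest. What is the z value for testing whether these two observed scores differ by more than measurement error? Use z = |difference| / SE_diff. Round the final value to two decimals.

1.16

The standard error of measurement is 2.000*√(1 − 0.626) ≃ 2.000*0.612 ≃ 1.223.
SE_diff = SEM * √2 ≃ 1.223 * 1.414 ≃ 1.730
z = 2 / 1.730 ≃ 1.156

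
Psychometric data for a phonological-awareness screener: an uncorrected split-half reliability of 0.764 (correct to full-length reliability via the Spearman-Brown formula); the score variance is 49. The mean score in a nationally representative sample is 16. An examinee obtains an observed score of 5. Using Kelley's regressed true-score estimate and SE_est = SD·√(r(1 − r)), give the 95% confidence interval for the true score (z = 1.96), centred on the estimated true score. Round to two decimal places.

SD = √49 = 7.00000
r_full = 2·0.764 / (1 + 0.764) ≈ 0.86621
T̂ = 0.86621(5) + 0.13379(16) ≈ 6.47166
SE_est = SD · √(r(1 − r)) = 7.00000 · √0.11589 ≈ 7.00000 · 0.34042 ≈ 2.38296
95% CI: 6.47166 ± 4.67061 ≈ (1.80105, 11.14226)

[1.80, 11.14]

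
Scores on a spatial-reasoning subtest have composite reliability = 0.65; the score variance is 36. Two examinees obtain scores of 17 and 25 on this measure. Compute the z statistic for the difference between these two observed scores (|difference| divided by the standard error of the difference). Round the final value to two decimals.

SD = √36 = 6.0000
SEM = 6.0000 · √(1 − 0.6500) = 6.0000 · √0.3500 ≈ 6.0000 · 0.5916 ≈ 3.5496
Standard error of the difference = 3.5496·√2 ≈ 5.0200
z = |17 − 25| / 5.0200 = 8 / 5.0200 ≈ 1.5936

1.59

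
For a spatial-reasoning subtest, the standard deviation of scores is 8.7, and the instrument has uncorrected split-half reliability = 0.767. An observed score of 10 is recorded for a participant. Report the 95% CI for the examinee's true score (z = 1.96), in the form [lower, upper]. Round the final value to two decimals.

Spearman-Brown: r = 2(0.767) / (1 + 0.767) = 1.5340 / 1.7670 ≃ 0.8681
SEM = 8.7000×√(1 − 0.8681) ≃ 3.1592
Margin = 1.96 × 3.1592 ≃ 6.1921
CI = 10 ± 6.1921 → [3.8079, 16.1921]

[3.81, 16.19]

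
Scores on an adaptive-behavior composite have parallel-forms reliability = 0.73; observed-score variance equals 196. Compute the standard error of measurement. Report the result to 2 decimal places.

7.27

σ = 196^(1/2) = 14.00000
SEM = 14.00000·√(1 − 0.73000) ≈ 7.27461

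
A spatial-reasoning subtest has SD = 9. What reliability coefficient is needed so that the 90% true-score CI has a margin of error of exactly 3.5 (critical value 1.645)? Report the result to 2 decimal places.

0.94

Required SEM = 3.5 / 1.645 ≈ 2.128
r = 1 − (2.128/9)² ≈ 1 − 0.056 ≈ 0.944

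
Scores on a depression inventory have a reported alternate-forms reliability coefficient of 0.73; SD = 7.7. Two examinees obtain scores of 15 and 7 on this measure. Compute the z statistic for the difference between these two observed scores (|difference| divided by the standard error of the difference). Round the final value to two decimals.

1.41

The standard error of measurement is 7.7000·√(1 − 0.7300) ≈ 7.7000·0.5196 ≈ 4.0010.
SE_diff = SEM · √2 ≈ 4.0010 · 1.4142 ≈ 5.6583
z = 8 / 5.6583 ≈ 1.4138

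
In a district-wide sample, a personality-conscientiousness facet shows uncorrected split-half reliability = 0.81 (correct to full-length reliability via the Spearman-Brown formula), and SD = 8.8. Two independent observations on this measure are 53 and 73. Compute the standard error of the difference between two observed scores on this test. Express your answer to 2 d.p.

4.03

Full-length reliability (Spearman-Brown) = 2(0.81)/(1+0.81) ≈ 0.8950
SEM = 8.8000 × √(1 − 0.8950) = 8.8000 × √0.1050 ≈ 8.8000 × 0.3240 ≈ 2.8512
SE_diff = √2 × SEM ≈ 4.0321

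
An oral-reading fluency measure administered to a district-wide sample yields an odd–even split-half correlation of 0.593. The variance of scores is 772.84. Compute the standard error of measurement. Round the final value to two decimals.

14.05

SD = √772.84 = 27.80000
Full-length reliability (Spearman-Brown) = 2(0.593)/(1+0.593) ≈ 0.74451
The standard error of measurement is 27.80000*√(1 − 0.74451) ≈ 27.80000*0.50546 ≈ 14.05187.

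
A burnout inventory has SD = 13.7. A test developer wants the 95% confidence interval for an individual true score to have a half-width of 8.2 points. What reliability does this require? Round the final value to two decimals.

SEM needed = half-width / z = 8.2/1.96 ≈ 4.184
r = 1 − (4.184/13.7)² ≈ 1 − 0.093 ≈ 0.907

0.91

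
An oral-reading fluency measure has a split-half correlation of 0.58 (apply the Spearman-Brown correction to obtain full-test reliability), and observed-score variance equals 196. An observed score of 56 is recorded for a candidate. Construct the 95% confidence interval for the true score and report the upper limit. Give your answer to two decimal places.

70.15

SD = √196 ≃ 14.0000
r_full = 2·0.58 / (1 + 0.58) ≃ 0.7342
SEM = 14.0000 * √(1 − 0.7342) = 14.0000 * √0.2658 ≃ 14.0000 * 0.5156 ≃ 7.2181
Margin = 1.96 * 7.2181 ≃ 14.1475
Upper limit = 56 + 14.1475 ≃ 70.1475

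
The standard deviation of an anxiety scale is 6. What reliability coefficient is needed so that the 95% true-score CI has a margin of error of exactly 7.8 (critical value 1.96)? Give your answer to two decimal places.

SEM needed = half-width / z = 7.8/1.96 ≈ 3.97959
r = 1 − (SEM / SD)² = 1 − (3.97959 / 6)² ≈ 1 − 0.43992 ≈ 0.56008

0.56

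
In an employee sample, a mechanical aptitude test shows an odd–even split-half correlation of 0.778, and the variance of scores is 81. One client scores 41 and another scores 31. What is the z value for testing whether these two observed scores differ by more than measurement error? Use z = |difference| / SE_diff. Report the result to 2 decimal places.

2.22

SD = √81 ≃ 9.0000
Spearman-Brown: r = 2(0.778) / (1 + 0.778) = 1.5560 / 1.7780 ≃ 0.8751
SEM = 9.0000 × √(1 − 0.8751) = 9.0000 × √0.1249 ≃ 9.0000 × 0.3534 ≃ 3.1802
SE_diff = SEM × √2 ≃ 3.1802 × 1.4142 ≃ 4.4975
z = 10 / 4.4975 ≃ 2.2235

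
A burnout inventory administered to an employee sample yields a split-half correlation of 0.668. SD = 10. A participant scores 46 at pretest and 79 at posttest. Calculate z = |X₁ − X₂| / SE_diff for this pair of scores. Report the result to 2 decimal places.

Spearman-Brown: r = 2(0.668) / (1 + 0.668) = 1.336 / 1.668 ≃ 0.801
SEM = 10.000×√(1 − 0.801) ≃ 4.461
Standard error of the difference = 4.461·√2 ≃ 6.309
z = |46 − 79| / 6.309 = 33 / 6.309 ≃ 5.230

5.23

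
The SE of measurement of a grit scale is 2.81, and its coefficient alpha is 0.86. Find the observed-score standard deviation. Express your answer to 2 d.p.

SD = 2.81 / √(1 − 0.86) ≃ 7.51004

7.51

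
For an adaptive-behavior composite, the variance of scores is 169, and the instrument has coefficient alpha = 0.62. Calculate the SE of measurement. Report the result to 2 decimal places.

8.01

σ = 169^(1/2) = 13.000
The standard error of measurement is 13.000*√(1 − 0.620) ≈ 13.000*0.616 ≈ 8.014.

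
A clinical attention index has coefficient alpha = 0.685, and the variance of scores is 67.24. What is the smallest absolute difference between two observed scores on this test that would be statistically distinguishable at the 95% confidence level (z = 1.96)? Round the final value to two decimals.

σ = 67.24^(1/2) = 8.2000
SEM = 8.2000 * √(1 − 0.6850) = 8.2000 * √0.3150 ≈ 8.2000 * 0.5612 ≈ 4.6022
Standard error of the difference = 4.6022·√2 ≈ 6.5085
Smallest detectable difference = 1.96*6.5085 ≈ 12.7568

12.76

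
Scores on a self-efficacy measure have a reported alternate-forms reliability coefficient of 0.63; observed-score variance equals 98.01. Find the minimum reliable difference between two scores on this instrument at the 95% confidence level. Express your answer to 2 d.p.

SD = √98.01 = 9.900
SEM = 9.900 · √(1 − 0.630) = 9.900 · √0.370 ≈ 9.900 · 0.608 ≈ 6.022
Standard error of the difference = 6.022·√2 ≈ 8.516
Minimum reliable difference = 1.96 · SE_diff ≈ 1.96 · 8.516 ≈ 16.692

16.69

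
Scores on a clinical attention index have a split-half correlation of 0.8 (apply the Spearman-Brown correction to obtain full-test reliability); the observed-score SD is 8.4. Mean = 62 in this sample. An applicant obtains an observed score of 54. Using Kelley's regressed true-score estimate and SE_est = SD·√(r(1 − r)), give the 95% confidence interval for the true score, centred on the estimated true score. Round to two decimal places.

[49.71, 60.06]

r_full = 2·0.8 / (1 + 0.8) ≈ 0.88889
Estimated true score = 0.88889*54 + (1 − 0.88889)*62 ≈ 54.88889
SE_est = SD * √(r(1 − r)) = 8.40000 * √0.09877 ≈ 8.40000 * 0.31427 ≈ 2.63987
95% CI: 54.88889 ± 5.17414 ≈ (49.71475, 60.06302)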